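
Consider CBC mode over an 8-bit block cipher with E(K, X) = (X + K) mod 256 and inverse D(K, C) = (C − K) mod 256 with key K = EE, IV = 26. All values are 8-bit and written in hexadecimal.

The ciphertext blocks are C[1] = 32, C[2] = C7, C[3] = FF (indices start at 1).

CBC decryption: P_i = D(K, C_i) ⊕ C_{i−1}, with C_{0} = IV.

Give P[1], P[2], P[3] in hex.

P[1]: D(K, 32) = 44; 44 ⊕ 26 = 62.
P[2]: D(K, C7) = D9; D9 ⊕ 32 = EB.
P[3]: D(K, FF) = 11; 11 ⊕ C7 = D6.

P[1] = 62, P[2] = EB, P[3] = D6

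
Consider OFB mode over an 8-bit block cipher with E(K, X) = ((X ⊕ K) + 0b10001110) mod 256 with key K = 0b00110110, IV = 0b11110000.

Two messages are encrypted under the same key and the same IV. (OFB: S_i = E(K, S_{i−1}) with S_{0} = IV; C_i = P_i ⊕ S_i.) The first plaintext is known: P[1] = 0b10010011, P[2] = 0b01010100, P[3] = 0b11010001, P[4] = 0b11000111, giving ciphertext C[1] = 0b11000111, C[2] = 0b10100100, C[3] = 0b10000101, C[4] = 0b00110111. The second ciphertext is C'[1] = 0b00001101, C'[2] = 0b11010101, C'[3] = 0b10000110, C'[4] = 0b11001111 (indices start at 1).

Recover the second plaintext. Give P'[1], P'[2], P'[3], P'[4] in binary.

P'[1] = 0b01011001, P'[2] = 0b00100101, P'[3] = 0b11010010, P'[4] = 0b00111111

In OFB with a reused IV, both messages share the same keystream S_i, so C_i ⊕ C'_i = P_i ⊕ P'_i and thus P'_i = P_i ⊕ C_i ⊕ C'_i.
P'[1]: 0b10010011 ⊕ 0b11000111 ⊕ 0b00001101 = 0b01011001.
P'[2]: 0b01010100 ⊕ 0b10100100 ⊕ 0b11010101 = 0b00100101.
P'[3]: 0b11010001 ⊕ 0b10000101 ⊕ 0b10000110 = 0b11010010.
P'[4]: 0b11000111 ⊕ 0b00110111 ⊕ 0b11001111 = 0b00111111.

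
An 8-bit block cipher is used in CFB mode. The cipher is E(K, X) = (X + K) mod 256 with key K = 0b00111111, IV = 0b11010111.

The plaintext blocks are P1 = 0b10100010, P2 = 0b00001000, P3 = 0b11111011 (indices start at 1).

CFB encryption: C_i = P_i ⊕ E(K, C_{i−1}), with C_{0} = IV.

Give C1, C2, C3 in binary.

C1 = 0b10110100, C2 = 0b11111011, C3 = 0b11000001

C1: E(K, 0b11010111) = 0b00010110; 0b10100010 ⊕ 0b00010110 = 0b10110100.
C2: E(K, 0b10110100) = 0b11110011; 0b00001000 ⊕ 0b11110011 = 0b11111011.
C3: E(K, 0b11111011) = 0b00111010; 0b11111011 ⊕ 0b00111010 = 0b11000001.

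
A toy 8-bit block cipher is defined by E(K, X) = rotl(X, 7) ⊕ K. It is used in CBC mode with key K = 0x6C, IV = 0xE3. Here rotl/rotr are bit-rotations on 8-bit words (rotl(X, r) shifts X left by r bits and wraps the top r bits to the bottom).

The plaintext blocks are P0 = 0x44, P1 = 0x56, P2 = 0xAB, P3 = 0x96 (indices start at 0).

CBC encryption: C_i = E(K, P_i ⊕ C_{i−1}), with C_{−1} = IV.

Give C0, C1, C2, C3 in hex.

C0 = 0xBF, C1 = 0x98, C2 = 0xF5, C3 = 0xDD

C0: P0 ⊕ 0xE3 = 0xA7; E(K, 0xA7) = 0xBF.
C1: P1 ⊕ 0xBF = 0xE9; E(K, 0xE9) = 0x98.
C2: P2 ⊕ 0x98 = 0x33; E(K, 0x33) = 0xF5.
C3: P3 ⊕ 0xF5 = 0x63; E(K, 0x63) = 0xDD.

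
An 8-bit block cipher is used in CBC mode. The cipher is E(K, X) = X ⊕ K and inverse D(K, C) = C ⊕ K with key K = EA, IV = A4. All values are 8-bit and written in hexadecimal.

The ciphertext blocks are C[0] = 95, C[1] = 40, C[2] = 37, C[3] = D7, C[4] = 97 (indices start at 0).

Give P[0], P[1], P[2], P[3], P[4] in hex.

P[0] = DB, P[1] = 3F, P[2] = 9D, P[3] = 0A, P[4] = AA

CBC decryption: P_i = D(K, C_i) ⊕ C_{i−1}, with C_{−1} = IV.
P[0]: D(K, 95) = 7F; 7F ⊕ A4 = DB.
P[1]: D(K, 40) = AA; AA ⊕ 95 = 3F.
P[2]: D(K, 37) = DD; DD ⊕ 40 = 9D.
P[3]: D(K, D7) = 3D; 3D ⊕ 37 = 0A.
P[4]: D(K, 97) = 7D; 7D ⊕ D7 = AA.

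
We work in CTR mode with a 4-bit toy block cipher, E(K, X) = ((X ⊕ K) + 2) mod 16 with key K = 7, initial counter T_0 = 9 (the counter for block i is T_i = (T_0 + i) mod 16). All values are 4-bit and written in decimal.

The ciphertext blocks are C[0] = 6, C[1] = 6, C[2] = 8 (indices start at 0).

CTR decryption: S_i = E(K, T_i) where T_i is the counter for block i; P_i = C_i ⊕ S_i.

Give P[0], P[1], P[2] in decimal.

P[0]: T = 9, S = E(K, T) = 0; 6 ⊕ 0 = 6.
P[1]: T = 10, S = E(K, T) = 15; 6 ⊕ 15 = 9.
P[2]: T = 11, S = E(K, T) = 14; 8 ⊕ 14 = 6.

P[0] = 6, P[1] = 9, P[2] = 6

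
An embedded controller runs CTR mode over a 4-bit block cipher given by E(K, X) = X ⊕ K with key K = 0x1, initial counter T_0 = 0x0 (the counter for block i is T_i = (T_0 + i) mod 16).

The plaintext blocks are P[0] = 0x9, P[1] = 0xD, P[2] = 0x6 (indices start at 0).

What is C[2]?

CTR encryption: S_i = E(K, T_i) where T_i is the counter for block i; C_i = P_i ⊕ S_i.
C[0]: T = 0x0, S = E(K, T) = 0x1; 0x9 ⊕ 0x1 = 0x8.
C[1]: T = 0x1, S = E(K, T) = 0x0; 0xD ⊕ 0x0 = 0xD.
C[2]: T = 0x2, S = E(K, T) = 0x3; 0x6 ⊕ 0x3 = 0x5.

C[2] = 0x5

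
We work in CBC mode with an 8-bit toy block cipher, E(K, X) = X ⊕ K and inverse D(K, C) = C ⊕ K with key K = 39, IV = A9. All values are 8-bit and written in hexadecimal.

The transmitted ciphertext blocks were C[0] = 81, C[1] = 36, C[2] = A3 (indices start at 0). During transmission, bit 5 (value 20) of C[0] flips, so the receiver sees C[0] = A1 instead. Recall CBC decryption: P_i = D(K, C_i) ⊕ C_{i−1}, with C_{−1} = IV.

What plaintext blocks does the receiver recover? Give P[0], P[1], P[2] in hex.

P[0] = 31, P[1] = AE, P[2] = AC

Only C[0] changed, to A1. In CBC, a change in C_i garbles P_i and flips the same bit in P_{i+1}. Decrypting the received ciphertext:
P[0]: D(K, A1) = 98; 98 ⊕ A9 = 31.
P[1]: D(K, 36) = 0F; 0F ⊕ A1 = AE.
P[2]: D(K, A3) = 9A; 9A ⊕ 36 = AC.
Blocks that differ from the original plaintext: P[0], P[1].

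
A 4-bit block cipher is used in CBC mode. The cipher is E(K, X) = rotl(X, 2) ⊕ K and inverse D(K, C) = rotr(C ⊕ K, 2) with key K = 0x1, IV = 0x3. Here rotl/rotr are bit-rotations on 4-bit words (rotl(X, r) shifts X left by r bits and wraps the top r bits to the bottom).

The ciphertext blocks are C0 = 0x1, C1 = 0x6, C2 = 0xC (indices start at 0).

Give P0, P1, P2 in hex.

P0 = 0x3, P1 = 0xC, P2 = 0x1

CBC decryption: P_i = D(K, C_i) ⊕ C_{i−1}, with C_{−1} = IV.
P0: D(K, 0x1) = 0x0; 0x0 ⊕ 0x3 = 0x3.
P1: D(K, 0x6) = 0xD; 0xD ⊕ 0x1 = 0xC.
P2: D(K, 0xC) = 0x7; 0x7 ⊕ 0x6 = 0x1.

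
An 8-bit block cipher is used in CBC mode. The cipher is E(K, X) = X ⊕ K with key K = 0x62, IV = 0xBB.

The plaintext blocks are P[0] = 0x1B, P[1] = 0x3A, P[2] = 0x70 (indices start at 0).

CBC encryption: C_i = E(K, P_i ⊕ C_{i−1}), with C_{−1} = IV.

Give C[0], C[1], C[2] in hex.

C[0] = 0xC2, C[1] = 0x9A, C[2] = 0x88

C[0]: P[0] ⊕ 0xBB = 0xA0; E(K, 0xA0) = 0xC2.
C[1]: P[1] ⊕ 0xC2 = 0xF8; E(K, 0xF8) = 0x9A.
C[2]: P[2] ⊕ 0x9A = 0xEA; E(K, 0xEA) = 0x88.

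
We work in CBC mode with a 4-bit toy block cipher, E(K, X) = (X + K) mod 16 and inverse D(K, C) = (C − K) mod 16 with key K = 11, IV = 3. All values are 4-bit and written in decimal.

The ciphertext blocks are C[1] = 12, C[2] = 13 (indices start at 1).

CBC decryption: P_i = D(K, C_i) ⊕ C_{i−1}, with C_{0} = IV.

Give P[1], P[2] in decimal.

P[1]: D(K, 12) = 1; 1 ⊕ 3 = 2.
P[2]: D(K, 13) = 2; 2 ⊕ 12 = 14.

P[1] = 2, P[2] = 14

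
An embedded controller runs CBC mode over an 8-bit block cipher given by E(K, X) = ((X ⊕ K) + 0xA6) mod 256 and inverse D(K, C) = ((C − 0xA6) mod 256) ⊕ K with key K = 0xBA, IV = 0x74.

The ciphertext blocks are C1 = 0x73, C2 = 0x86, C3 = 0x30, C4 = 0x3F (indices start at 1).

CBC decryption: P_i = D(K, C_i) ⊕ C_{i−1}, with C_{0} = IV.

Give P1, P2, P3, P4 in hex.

P1: D(K, 0x73) = 0x77; 0x77 ⊕ 0x74 = 0x03.
P2: D(K, 0x86) = 0x5A; 0x5A ⊕ 0x73 = 0x29.
P3: D(K, 0x30) = 0x30; 0x30 ⊕ 0x86 = 0xB6.
P4: D(K, 0x3F) = 0x23; 0x23 ⊕ 0x30 = 0x13.

P1 = 0x03, P2 = 0x29, P3 = 0xB6, P4 = 0x13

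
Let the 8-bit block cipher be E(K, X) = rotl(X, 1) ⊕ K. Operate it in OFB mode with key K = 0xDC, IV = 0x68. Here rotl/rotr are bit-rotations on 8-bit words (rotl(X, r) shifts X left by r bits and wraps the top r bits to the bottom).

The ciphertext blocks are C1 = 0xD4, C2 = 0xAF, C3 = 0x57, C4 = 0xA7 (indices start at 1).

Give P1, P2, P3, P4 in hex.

OFB decryption: S_i = E(K, S_{i−1}) with S_{0} = IV; P_i = C_i ⊕ S_i.
P1: S = E(K, 0x68) = 0x0C; 0xD4 ⊕ 0x0C = 0xD8.
P2: S = E(K, 0x0C) = 0xC4; 0xAF ⊕ 0xC4 = 0x6B.
P3: S = E(K, 0xC4) = 0x55; 0x57 ⊕ 0x55 = 0x02.
P4: S = E(K, 0x55) = 0x76; 0xA7 ⊕ 0x76 = 0xD1.

P1 = 0xD8, P2 = 0x6B, P3 = 0x02, P4 = 0xD1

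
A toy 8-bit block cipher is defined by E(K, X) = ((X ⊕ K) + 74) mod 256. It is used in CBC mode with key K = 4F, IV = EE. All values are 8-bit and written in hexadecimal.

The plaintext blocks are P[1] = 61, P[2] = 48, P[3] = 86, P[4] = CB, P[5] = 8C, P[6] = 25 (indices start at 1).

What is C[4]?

CBC encryption: C_i = E(K, P_i ⊕ C_{i−1}), with C_{0} = IV.
C[1]: P[1] ⊕ EE = 8F; E(K, 8F) = 34.
C[2]: P[2] ⊕ 34 = 7C; E(K, 7C) = A7.
C[3]: P[3] ⊕ A7 = 21; E(K, 21) = E2.
C[4]: P[4] ⊕ E2 = 29; E(K, 29) = DA.

C[4] = DA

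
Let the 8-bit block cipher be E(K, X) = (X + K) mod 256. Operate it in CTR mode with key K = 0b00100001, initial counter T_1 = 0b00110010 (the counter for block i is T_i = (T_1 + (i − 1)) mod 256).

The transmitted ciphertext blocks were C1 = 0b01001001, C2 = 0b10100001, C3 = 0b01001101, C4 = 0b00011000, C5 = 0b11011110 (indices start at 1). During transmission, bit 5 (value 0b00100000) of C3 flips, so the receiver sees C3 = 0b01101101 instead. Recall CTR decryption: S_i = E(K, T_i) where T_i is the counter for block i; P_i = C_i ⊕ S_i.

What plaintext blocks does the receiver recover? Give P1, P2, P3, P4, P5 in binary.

Only C3 changed, to 0b01101101. In CTR, a change in C_i flips the same bit in P_i only; the keystream is unaffected. Decrypting the received ciphertext:
P1: T = 0b00110010, S = E(K, T) = 0b01010011; 0b01001001 ⊕ 0b01010011 = 0b00011010.
P2: T = 0b00110011, S = E(K, T) = 0b01010100; 0b10100001 ⊕ 0b01010100 = 0b11110101.
P3: T = 0b00110100, S = E(K, T) = 0b01010101; 0b01101101 ⊕ 0b01010101 = 0b00111000.
P4: T = 0b00110101, S = E(K, T) = 0b01010110; 0b00011000 ⊕ 0b01010110 = 0b01001110.
P5: T = 0b00110110, S = E(K, T) = 0b01010111; 0b11011110 ⊕ 0b01010111 = 0b10001001.
Blocks that differ from the original plaintext: P3.

P1 = 0b00011010, P2 = 0b11110101, P3 = 0b00111000, P4 = 0b01001110, P5 = 0b10001001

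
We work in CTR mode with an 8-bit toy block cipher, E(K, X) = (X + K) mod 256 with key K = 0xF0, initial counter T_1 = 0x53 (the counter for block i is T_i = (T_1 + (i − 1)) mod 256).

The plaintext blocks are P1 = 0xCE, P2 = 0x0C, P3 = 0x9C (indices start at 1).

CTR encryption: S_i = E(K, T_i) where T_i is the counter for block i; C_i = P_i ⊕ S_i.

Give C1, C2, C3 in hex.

C1 = 0x8D, C2 = 0x48, C3 = 0xD9

C1: T = 0x53, S = E(K, T) = 0x43; 0xCE ⊕ 0x43 = 0x8D.
C2: T = 0x54, S = E(K, T) = 0x44; 0x0C ⊕ 0x44 = 0x48.
C3: T = 0x55, S = E(K, T) = 0x45; 0x9C ⊕ 0x45 = 0xD9.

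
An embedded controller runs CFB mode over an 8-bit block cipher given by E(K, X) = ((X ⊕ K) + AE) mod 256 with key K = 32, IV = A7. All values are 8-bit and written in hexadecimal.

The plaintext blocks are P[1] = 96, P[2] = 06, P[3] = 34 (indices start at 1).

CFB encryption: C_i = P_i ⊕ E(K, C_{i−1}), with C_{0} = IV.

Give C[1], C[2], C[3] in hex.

C[1]: E(K, A7) = 43; 96 ⊕ 43 = D5.
C[2]: E(K, D5) = 95; 06 ⊕ 95 = 93.
C[3]: E(K, 93) = 4F; 34 ⊕ 4F = 7B.

C[1] = D5, C[2] = 93, C[3] = 7B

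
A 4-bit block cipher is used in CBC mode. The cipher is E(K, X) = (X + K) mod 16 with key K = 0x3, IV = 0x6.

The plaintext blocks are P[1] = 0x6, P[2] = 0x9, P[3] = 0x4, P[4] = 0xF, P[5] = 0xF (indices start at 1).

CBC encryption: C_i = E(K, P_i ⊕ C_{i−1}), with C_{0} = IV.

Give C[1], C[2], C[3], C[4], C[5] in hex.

C[1] = 0x3, C[2] = 0xD, C[3] = 0xC, C[4] = 0x6, C[5] = 0xC

C[1]: P[1] ⊕ 0x6 = 0x0; E(K, 0x0) = 0x3.
C[2]: P[2] ⊕ 0x3 = 0xA; E(K, 0xA) = 0xD.
C[3]: P[3] ⊕ 0xD = 0x9; E(K, 0x9) = 0xC.
C[4]: P[4] ⊕ 0xC = 0x3; E(K, 0x3) = 0x6.
C[5]: P[5] ⊕ 0x6 = 0x9; E(K, 0x9) = 0xC.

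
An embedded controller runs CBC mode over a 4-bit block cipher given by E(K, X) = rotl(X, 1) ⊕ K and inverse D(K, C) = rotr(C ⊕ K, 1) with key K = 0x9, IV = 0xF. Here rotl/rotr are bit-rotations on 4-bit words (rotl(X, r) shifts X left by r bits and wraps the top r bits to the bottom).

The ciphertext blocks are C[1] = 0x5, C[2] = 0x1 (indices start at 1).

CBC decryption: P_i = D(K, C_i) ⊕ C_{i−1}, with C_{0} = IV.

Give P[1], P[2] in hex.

P[1] = 0x9, P[2] = 0x1

P[1]: D(K, 0x5) = 0x6; 0x6 ⊕ 0xF = 0x9.
P[2]: D(K, 0x1) = 0x4; 0x4 ⊕ 0x5 = 0x1.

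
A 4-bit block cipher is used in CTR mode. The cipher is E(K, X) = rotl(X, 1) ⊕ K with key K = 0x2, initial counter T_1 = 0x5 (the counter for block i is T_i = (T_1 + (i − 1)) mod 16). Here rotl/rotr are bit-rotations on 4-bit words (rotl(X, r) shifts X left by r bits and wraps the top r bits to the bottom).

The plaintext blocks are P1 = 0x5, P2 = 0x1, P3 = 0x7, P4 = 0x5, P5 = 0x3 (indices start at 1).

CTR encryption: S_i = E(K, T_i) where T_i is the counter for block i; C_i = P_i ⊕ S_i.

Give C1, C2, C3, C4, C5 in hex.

C1 = 0xD, C2 = 0xF, C3 = 0xB, C4 = 0x6, C5 = 0x2

C1: T = 0x5, S = E(K, T) = 0x8; 0x5 ⊕ 0x8 = 0xD.
C2: T = 0x6, S = E(K, T) = 0xE; 0x1 ⊕ 0xE = 0xF.
C3: T = 0x7, S = E(K, T) = 0xC; 0x7 ⊕ 0xC = 0xB.
C4: T = 0x8, S = E(K, T) = 0x3; 0x5 ⊕ 0x3 = 0x6.
C5: T = 0x9, S = E(K, T) = 0x1; 0x3 ⊕ 0x1 = 0x2.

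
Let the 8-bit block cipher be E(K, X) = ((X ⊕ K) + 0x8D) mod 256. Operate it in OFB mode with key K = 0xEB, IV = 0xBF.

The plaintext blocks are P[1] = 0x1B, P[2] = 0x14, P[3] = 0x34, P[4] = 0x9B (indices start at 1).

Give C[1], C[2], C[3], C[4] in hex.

OFB encryption: S_i = E(K, S_{i−1}) with S_{0} = IV; C_i = P_i ⊕ S_i.
C[1]: S = E(K, 0xBF) = 0xE1; 0x1B ⊕ 0xE1 = 0xFA.
C[2]: S = E(K, 0xE1) = 0x97; 0x14 ⊕ 0x97 = 0x83.
C[3]: S = E(K, 0x97) = 0x09; 0x34 ⊕ 0x09 = 0x3D.
C[4]: S = E(K, 0x09) = 0x6F; 0x9B ⊕ 0x6F = 0xF4.

C[1] = 0xFA, C[2] = 0x83, C[3] = 0x3D, C[4] = 0xF4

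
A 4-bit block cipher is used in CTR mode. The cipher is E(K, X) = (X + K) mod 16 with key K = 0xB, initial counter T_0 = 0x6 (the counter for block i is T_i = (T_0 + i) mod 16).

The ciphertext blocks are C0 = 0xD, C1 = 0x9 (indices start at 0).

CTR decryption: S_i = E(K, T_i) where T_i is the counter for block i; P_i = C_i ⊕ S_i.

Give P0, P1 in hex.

P0 = 0xC, P1 = 0xB

P0: T = 0x6, S = E(K, T) = 0x1; 0xD ⊕ 0x1 = 0xC.
P1: T = 0x7, S = E(K, T) = 0x2; 0x9 ⊕ 0x2 = 0xB.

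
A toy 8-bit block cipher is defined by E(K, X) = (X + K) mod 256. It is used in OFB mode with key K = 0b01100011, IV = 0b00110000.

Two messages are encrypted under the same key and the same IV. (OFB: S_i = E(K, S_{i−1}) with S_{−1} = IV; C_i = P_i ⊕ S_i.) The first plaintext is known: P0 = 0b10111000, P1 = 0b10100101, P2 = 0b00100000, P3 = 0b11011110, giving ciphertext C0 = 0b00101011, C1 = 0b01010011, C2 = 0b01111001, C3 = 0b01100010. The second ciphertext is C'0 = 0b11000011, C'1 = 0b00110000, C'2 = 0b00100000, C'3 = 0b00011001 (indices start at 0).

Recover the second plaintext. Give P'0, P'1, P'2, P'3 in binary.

In OFB with a reused IV, both messages share the same keystream S_i, so C_i ⊕ C'_i = P_i ⊕ P'_i and thus P'_i = P_i ⊕ C_i ⊕ C'_i.
P'0: 0b10111000 ⊕ 0b00101011 ⊕ 0b11000011 = 0b01010000.
P'1: 0b10100101 ⊕ 0b01010011 ⊕ 0b00110000 = 0b11000110.
P'2: 0b00100000 ⊕ 0b01111001 ⊕ 0b00100000 = 0b01111001.
P'3: 0b11011110 ⊕ 0b01100010 ⊕ 0b00011001 = 0b10100101.

P'0 = 0b01010000, P'1 = 0b11000110, P'2 = 0b01111001, P'3 = 0b10100101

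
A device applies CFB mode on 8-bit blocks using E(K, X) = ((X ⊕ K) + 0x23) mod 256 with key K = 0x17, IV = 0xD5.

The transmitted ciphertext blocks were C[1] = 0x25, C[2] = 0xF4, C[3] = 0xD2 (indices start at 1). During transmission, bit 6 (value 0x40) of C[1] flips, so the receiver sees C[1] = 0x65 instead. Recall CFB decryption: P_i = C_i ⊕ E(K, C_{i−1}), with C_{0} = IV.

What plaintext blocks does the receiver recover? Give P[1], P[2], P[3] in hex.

P[1] = 0x80, P[2] = 0x61, P[3] = 0xD4

Only C[1] changed, to 0x65. In CFB, a change in C_i flips the same bit in P_i and garbles P_{i+1}. Decrypting the received ciphertext:
P[1]: E(K, 0xD5) = 0xE5; 0x65 ⊕ 0xE5 = 0x80.
P[2]: E(K, 0x65) = 0x95; 0xF4 ⊕ 0x95 = 0x61.
P[3]: E(K, 0xF4) = 0x06; 0xD2 ⊕ 0x06 = 0xD4.
Blocks that differ from the original plaintext: P[1], P[2].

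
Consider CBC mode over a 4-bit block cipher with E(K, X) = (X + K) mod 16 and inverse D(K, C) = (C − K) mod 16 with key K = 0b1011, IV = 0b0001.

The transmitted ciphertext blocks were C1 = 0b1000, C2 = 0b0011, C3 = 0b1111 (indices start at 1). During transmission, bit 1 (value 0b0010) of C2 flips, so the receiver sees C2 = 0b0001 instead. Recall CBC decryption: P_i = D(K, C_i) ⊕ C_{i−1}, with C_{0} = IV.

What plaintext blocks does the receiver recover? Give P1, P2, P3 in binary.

P1 = 0b1100, P2 = 0b1110, P3 = 0b0101

Only C2 changed, to 0b0001. In CBC, a change in C_i garbles P_i and flips the same bit in P_{i+1}. Decrypting the received ciphertext:
P1: D(K, 0b1000) = 0b1101; 0b1101 ⊕ 0b0001 = 0b1100.
P2: D(K, 0b0001) = 0b0110; 0b0110 ⊕ 0b1000 = 0b1110.
P3: D(K, 0b1111) = 0b0100; 0b0100 ⊕ 0b0001 = 0b0101.
Blocks that differ from the original plaintext: P2, P3.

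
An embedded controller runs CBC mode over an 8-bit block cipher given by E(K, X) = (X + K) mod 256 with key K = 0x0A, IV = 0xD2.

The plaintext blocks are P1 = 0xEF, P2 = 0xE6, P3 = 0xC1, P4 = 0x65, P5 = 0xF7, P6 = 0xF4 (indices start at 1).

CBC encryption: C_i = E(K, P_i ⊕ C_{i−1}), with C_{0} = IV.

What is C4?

C4 = 0x1B

C1: P1 ⊕ 0xD2 = 0x3D; E(K, 0x3D) = 0x47.
C2: P2 ⊕ 0x47 = 0xA1; E(K, 0xA1) = 0xAB.
C3: P3 ⊕ 0xAB = 0x6A; E(K, 0x6A) = 0x74.
C4: P4 ⊕ 0x74 = 0x11; E(K, 0x11) = 0x1B.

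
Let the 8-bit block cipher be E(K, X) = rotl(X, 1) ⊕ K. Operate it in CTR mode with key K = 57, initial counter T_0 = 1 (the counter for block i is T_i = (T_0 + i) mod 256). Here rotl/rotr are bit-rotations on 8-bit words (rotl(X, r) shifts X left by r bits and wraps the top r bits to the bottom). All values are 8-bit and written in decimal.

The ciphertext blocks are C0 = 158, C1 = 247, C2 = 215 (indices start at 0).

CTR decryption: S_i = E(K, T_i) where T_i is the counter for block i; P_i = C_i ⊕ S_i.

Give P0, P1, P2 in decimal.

P0 = 165, P1 = 202, P2 = 232

P0: T = 1, S = E(K, T) = 59; 158 ⊕ 59 = 165.
P1: T = 2, S = E(K, T) = 61; 247 ⊕ 61 = 202.
P2: T = 3, S = E(K, T) = 63; 215 ⊕ 63 = 232.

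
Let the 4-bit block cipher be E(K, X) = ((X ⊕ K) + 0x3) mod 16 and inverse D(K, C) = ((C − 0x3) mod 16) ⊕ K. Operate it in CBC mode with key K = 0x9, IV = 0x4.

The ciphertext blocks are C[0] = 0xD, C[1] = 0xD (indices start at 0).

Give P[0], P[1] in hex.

CBC decryption: P_i = D(K, C_i) ⊕ C_{i−1}, with C_{−1} = IV.
P[0]: D(K, 0xD) = 0x3; 0x3 ⊕ 0x4 = 0x7.
P[1]: D(K, 0xD) = 0x3; 0x3 ⊕ 0xD = 0xE.

P[0] = 0x7, P[1] = 0xE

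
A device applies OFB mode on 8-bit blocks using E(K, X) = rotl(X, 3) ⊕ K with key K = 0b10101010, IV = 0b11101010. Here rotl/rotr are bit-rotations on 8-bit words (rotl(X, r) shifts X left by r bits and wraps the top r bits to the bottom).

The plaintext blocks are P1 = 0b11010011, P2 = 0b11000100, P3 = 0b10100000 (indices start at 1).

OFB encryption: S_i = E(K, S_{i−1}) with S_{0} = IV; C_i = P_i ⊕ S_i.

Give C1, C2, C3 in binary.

C1: S = E(K, 0b11101010) = 0b11111101; 0b11010011 ⊕ 0b11111101 = 0b00101110.
C2: S = E(K, 0b11111101) = 0b01000101; 0b11000100 ⊕ 0b01000101 = 0b10000001.
C3: S = E(K, 0b01000101) = 0b10000000; 0b10100000 ⊕ 0b10000000 = 0b00100000.

C1 = 0b00101110, C2 = 0b10000001, C3 = 0b00100000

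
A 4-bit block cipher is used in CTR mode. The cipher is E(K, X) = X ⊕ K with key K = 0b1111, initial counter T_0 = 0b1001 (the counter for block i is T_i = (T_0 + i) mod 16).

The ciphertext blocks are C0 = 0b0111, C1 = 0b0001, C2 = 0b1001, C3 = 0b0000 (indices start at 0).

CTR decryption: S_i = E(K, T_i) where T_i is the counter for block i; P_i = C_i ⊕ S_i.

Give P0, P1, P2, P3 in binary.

P0 = 0b0001, P1 = 0b0100, P2 = 0b1101, P3 = 0b0011

P0: T = 0b1001, S = E(K, T) = 0b0110; 0b0111 ⊕ 0b0110 = 0b0001.
P1: T = 0b1010, S = E(K, T) = 0b0101; 0b0001 ⊕ 0b0101 = 0b0100.
P2: T = 0b1011, S = E(K, T) = 0b0100; 0b1001 ⊕ 0b0100 = 0b1101.
P3: T = 0b1100, S = E(K, T) = 0b0011; 0b0000 ⊕ 0b0011 = 0b0011.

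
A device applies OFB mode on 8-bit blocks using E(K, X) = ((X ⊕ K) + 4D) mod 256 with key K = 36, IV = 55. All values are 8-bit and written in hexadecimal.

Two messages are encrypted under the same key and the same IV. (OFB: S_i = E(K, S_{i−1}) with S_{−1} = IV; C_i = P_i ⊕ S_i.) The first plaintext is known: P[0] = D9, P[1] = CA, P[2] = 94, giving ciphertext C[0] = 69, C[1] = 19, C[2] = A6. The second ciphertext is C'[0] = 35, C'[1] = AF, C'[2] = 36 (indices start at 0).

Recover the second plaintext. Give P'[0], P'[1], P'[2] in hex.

In OFB with a reused IV, both messages share the same keystream S_i, so C_i ⊕ C'_i = P_i ⊕ P'_i and thus P'_i = P_i ⊕ C_i ⊕ C'_i.
P'[0]: D9 ⊕ 69 ⊕ 35 = 85.
P'[1]: CA ⊕ 19 ⊕ AF = 7C.
P'[2]: 94 ⊕ A6 ⊕ 36 = 04.

P'[0] = 85, P'[1] = 7C, P'[2] = 04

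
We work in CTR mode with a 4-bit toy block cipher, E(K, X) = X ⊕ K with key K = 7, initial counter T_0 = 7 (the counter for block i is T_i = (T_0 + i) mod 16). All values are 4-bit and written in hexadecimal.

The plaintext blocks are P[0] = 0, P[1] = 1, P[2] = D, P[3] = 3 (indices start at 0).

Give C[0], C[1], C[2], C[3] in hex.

CTR encryption: S_i = E(K, T_i) where T_i is the counter for block i; C_i = P_i ⊕ S_i.
C[0]: T = 7, S = E(K, T) = 0; 0 ⊕ 0 = 0.
C[1]: T = 8, S = E(K, T) = F; 1 ⊕ F = E.
C[2]: T = 9, S = E(K, T) = E; D ⊕ E = 3.
C[3]: T = A, S = E(K, T) = D; 3 ⊕ D = E.

C[0] = 0, C[1] = E, C[2] = 3, C[3] = E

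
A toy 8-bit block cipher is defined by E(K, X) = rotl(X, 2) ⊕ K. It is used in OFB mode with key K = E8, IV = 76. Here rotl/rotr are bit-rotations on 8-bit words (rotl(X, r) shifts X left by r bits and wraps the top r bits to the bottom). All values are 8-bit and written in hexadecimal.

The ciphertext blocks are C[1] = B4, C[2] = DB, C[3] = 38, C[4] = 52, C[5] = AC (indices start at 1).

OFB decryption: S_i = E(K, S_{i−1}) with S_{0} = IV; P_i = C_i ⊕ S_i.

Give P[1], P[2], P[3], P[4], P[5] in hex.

P[1] = 85, P[2] = F7, P[3] = 60, P[4] = DB, P[5] = 62

P[1]: S = E(K, 76) = 31; B4 ⊕ 31 = 85.
P[2]: S = E(K, 31) = 2C; DB ⊕ 2C = F7.
P[3]: S = E(K, 2C) = 58; 38 ⊕ 58 = 60.
P[4]: S = E(K, 58) = 89; 52 ⊕ 89 = DB.
P[5]: S = E(K, 89) = CE; AC ⊕ CE = 62.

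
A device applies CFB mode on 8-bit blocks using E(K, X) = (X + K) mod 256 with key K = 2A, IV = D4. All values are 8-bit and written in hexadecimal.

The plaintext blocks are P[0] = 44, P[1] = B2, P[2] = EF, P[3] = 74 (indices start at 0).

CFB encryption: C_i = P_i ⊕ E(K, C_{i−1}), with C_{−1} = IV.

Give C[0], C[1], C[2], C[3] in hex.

C[0] = BA, C[1] = 56, C[2] = 6F, C[3] = ED

C[0]: E(K, D4) = FE; 44 ⊕ FE = BA.
C[1]: E(K, BA) = E4; B2 ⊕ E4 = 56.
C[2]: E(K, 56) = 80; EF ⊕ 80 = 6F.
C[3]: E(K, 6F) = 99; 74 ⊕ 99 = ED.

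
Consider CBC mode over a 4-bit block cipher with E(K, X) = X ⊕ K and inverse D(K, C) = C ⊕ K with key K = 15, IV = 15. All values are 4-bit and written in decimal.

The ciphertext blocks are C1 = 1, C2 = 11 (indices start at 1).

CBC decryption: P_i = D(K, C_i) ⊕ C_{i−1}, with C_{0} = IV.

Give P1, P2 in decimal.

P1: D(K, 1) = 14; 14 ⊕ 15 = 1.
P2: D(K, 11) = 4; 4 ⊕ 1 = 5.

P1 = 1, P2 = 5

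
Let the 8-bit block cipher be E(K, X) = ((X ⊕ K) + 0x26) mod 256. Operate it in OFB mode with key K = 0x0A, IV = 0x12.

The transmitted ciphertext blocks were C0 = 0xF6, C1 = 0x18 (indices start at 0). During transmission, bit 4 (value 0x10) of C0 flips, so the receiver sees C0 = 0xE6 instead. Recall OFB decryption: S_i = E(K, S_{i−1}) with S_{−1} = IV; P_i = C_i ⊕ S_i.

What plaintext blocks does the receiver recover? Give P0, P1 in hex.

P0 = 0xD8, P1 = 0x42

Only C0 changed, to 0xE6. In OFB, a change in C_i flips the same bit in P_i only; the keystream is unaffected. Decrypting the received ciphertext:
P0: S = E(K, 0x12) = 0x3E; 0xE6 ⊕ 0x3E = 0xD8.
P1: S = E(K, 0x3E) = 0x5A; 0x18 ⊕ 0x5A = 0x42.
Blocks that differ from the original plaintext: P0.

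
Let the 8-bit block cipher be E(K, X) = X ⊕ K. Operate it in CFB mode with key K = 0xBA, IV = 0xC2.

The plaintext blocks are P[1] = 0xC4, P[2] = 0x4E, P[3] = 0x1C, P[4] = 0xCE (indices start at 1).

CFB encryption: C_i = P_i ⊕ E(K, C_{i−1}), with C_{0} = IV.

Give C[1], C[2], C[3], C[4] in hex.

C[1]: E(K, 0xC2) = 0x78; 0xC4 ⊕ 0x78 = 0xBC.
C[2]: E(K, 0xBC) = 0x06; 0x4E ⊕ 0x06 = 0x48.
C[3]: E(K, 0x48) = 0xF2; 0x1C ⊕ 0xF2 = 0xEE.
C[4]: E(K, 0xEE) = 0x54; 0xCE ⊕ 0x54 = 0x9A.

C[1] = 0xBC, C[2] = 0x48, C[3] = 0xEE, C[4] = 0x9A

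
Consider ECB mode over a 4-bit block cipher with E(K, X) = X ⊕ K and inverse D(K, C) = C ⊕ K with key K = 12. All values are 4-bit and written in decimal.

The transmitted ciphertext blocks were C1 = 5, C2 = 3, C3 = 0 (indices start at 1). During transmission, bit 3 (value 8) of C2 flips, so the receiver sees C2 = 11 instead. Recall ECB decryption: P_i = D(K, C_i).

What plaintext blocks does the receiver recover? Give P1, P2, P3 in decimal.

P1 = 9, P2 = 7, P3 = 12

Only C2 changed, to 11. In ECB, a change in C_i affects only P_i. Decrypting the received ciphertext:
P1: D(K, 5) = 9.
P2: D(K, 11) = 7.
P3: D(K, 0) = 12.
Blocks that differ from the original plaintext: P2.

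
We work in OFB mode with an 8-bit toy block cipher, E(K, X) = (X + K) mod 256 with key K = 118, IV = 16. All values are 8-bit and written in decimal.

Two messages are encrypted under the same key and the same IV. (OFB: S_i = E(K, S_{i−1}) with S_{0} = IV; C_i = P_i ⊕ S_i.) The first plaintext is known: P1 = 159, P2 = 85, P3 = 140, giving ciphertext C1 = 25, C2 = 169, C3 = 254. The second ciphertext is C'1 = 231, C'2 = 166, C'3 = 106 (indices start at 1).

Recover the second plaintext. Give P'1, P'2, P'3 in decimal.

P'1 = 97, P'2 = 90, P'3 = 24

In OFB with a reused IV, both messages share the same keystream S_i, so C_i ⊕ C'_i = P_i ⊕ P'_i and thus P'_i = P_i ⊕ C_i ⊕ C'_i.
P'1: 159 ⊕ 25 ⊕ 231 = 97.
P'2: 85 ⊕ 169 ⊕ 166 = 90.
P'3: 140 ⊕ 254 ⊕ 106 = 24.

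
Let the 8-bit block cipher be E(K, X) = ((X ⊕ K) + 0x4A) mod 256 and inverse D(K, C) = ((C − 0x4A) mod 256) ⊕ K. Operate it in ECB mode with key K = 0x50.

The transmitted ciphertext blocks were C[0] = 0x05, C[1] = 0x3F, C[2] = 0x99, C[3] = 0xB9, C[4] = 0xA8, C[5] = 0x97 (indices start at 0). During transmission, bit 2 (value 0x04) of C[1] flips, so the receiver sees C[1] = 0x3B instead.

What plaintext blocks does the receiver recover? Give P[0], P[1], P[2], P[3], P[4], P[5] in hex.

P[0] = 0xEB, P[1] = 0xA1, P[2] = 0x1F, P[3] = 0x3F, P[4] = 0x0E, P[5] = 0x1D

ECB decryption: P_i = D(K, C_i).
Only C[1] changed, to 0x3B. In ECB, a change in C_i affects only P_i. Decrypting the received ciphertext:
P[0]: D(K, 0x05) = 0xEB.
P[1]: D(K, 0x3B) = 0xA1.
P[2]: D(K, 0x99) = 0x1F.
P[3]: D(K, 0xB9) = 0x3F.
P[4]: D(K, 0xA8) = 0x0E.
P[5]: D(K, 0x97) = 0x1D.
Blocks that differ from the original plaintext: P[1].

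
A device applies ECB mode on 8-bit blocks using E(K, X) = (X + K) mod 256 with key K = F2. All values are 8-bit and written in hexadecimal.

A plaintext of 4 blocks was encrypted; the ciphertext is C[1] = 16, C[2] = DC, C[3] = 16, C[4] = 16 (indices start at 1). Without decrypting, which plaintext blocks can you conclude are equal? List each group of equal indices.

ECB encrypts each block independently with the same key, so equal ciphertext blocks imply equal plaintext blocks.
C[1] = C[3] = C[4] = 16, so P[1] = P[3] = P[4].

P[1] = P[3] = P[4]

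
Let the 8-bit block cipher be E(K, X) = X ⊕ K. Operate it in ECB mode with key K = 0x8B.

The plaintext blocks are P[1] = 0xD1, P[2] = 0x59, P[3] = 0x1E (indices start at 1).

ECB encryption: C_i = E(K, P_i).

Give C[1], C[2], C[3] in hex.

C[1]: E(K, 0xD1) = 0x5A.
C[2]: E(K, 0x59) = 0xD2.
C[3]: E(K, 0x1E) = 0x95.

C[1] = 0x5A, C[2] = 0xD2, C[3] = 0x95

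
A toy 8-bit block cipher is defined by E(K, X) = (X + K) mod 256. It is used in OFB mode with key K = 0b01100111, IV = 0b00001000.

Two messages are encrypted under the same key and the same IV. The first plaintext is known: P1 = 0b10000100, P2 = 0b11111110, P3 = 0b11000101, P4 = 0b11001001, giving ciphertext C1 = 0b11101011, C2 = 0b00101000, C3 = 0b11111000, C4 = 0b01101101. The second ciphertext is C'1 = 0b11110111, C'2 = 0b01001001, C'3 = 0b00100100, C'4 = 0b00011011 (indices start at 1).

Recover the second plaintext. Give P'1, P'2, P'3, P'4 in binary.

P'1 = 0b10011000, P'2 = 0b10011111, P'3 = 0b00011001, P'4 = 0b10111111

In OFB with a reused IV, both messages share the same keystream S_i, so C_i ⊕ C'_i = P_i ⊕ P'_i and thus P'_i = P_i ⊕ C_i ⊕ C'_i.
P'1: 0b10000100 ⊕ 0b11101011 ⊕ 0b11110111 = 0b10011000.
P'2: 0b11111110 ⊕ 0b00101000 ⊕ 0b01001001 = 0b10011111.
P'3: 0b11000101 ⊕ 0b11111000 ⊕ 0b00100100 = 0b00011001.
P'4: 0b11001001 ⊕ 0b01101101 ⊕ 0b00011011 = 0b10111111.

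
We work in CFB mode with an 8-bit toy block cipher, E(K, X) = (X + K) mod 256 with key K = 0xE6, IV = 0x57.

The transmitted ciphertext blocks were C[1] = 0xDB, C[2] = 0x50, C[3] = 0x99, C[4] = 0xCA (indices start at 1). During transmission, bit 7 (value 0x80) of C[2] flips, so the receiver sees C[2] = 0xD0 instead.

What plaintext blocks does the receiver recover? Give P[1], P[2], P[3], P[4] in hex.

CFB decryption: P_i = C_i ⊕ E(K, C_{i−1}), with C_{0} = IV.
Only C[2] changed, to 0xD0. In CFB, a change in C_i flips the same bit in P_i and garbles P_{i+1}. Decrypting the received ciphertext:
P[1]: E(K, 0x57) = 0x3D; 0xDB ⊕ 0x3D = 0xE6.
P[2]: E(K, 0xDB) = 0xC1; 0xD0 ⊕ 0xC1 = 0x11.
P[3]: E(K, 0xD0) = 0xB6; 0x99 ⊕ 0xB6 = 0x2F.
P[4]: E(K, 0x99) = 0x7F; 0xCA ⊕ 0x7F = 0xB5.
Blocks that differ from the original plaintext: P[2], P[3].

P[1] = 0xE6, P[2] = 0x11, P[3] = 0x2F, P[4] = 0xB5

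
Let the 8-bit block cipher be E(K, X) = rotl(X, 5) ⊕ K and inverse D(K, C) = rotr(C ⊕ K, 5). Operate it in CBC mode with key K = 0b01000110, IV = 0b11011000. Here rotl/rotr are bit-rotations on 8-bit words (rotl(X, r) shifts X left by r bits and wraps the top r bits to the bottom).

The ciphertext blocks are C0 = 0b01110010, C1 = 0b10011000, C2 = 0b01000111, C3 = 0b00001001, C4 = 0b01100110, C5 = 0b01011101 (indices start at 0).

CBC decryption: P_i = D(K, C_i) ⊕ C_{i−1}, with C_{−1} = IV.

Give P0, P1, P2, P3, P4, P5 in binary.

P0 = 0b01111001, P1 = 0b10000100, P2 = 0b10010000, P3 = 0b00111101, P4 = 0b00001000, P5 = 0b10111110

P0: D(K, 0b01110010) = 0b10100001; 0b10100001 ⊕ 0b11011000 = 0b01111001.
P1: D(K, 0b10011000) = 0b11110110; 0b11110110 ⊕ 0b01110010 = 0b10000100.
P2: D(K, 0b01000111) = 0b00001000; 0b00001000 ⊕ 0b10011000 = 0b10010000.
P3: D(K, 0b00001001) = 0b01111010; 0b01111010 ⊕ 0b01000111 = 0b00111101.
P4: D(K, 0b01100110) = 0b00000001; 0b00000001 ⊕ 0b00001001 = 0b00001000.
P5: D(K, 0b01011101) = 0b11011000; 0b11011000 ⊕ 0b01100110 = 0b10111110.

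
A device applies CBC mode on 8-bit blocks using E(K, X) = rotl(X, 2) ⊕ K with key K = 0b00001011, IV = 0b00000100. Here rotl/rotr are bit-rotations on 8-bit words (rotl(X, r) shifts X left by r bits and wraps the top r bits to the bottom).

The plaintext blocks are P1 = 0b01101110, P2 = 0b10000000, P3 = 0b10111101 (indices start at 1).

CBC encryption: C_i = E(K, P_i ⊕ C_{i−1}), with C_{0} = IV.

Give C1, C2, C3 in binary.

C1: P1 ⊕ 0b00000100 = 0b01101010; E(K, 0b01101010) = 0b10100010.
C2: P2 ⊕ 0b10100010 = 0b00100010; E(K, 0b00100010) = 0b10000011.
C3: P3 ⊕ 0b10000011 = 0b00111110; E(K, 0b00111110) = 0b11110011.

C1 = 0b10100010, C2 = 0b10000011, C3 = 0b11110011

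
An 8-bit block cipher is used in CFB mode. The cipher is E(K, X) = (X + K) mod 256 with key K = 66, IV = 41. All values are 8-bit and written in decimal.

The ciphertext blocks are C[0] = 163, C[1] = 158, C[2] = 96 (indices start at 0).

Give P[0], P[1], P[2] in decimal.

CFB decryption: P_i = C_i ⊕ E(K, C_{i−1}), with C_{−1} = IV.
P[0]: E(K, 41) = 107; 163 ⊕ 107 = 200.
P[1]: E(K, 163) = 229; 158 ⊕ 229 = 123.
P[2]: E(K, 158) = 224; 96 ⊕ 224 = 128.

P[0] = 200, P[1] = 123, P[2] = 128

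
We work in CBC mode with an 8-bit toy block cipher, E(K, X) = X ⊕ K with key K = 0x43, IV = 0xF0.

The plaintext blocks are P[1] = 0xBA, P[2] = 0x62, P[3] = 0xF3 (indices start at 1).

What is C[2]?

C[2] = 0x28

CBC encryption: C_i = E(K, P_i ⊕ C_{i−1}), with C_{0} = IV.
C[1]: P[1] ⊕ 0xF0 = 0x4A; E(K, 0x4A) = 0x09.
C[2]: P[2] ⊕ 0x09 = 0x6B; E(K, 0x6B) = 0x28.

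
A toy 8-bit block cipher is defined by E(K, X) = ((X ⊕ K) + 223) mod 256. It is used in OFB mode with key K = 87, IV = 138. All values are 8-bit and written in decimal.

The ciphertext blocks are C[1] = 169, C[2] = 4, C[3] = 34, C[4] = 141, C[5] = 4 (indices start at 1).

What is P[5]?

OFB decryption: S_i = E(K, S_{i−1}) with S_{0} = IV; P_i = C_i ⊕ S_i.
P[1]: S = E(K, 138) = 188; 169 ⊕ 188 = 21.
P[2]: S = E(K, 188) = 202; 4 ⊕ 202 = 206.
P[3]: S = E(K, 202) = 124; 34 ⊕ 124 = 94.
P[4]: S = E(K, 124) = 10; 141 ⊕ 10 = 135.
P[5]: S = E(K, 10) = 60; 4 ⊕ 60 = 56.

P[5] = 56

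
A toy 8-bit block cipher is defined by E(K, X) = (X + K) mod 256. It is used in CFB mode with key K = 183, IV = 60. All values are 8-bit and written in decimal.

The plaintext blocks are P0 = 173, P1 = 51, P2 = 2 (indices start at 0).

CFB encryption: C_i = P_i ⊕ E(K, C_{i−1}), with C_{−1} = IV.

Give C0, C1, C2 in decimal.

C0: E(K, 60) = 243; 173 ⊕ 243 = 94.
C1: E(K, 94) = 21; 51 ⊕ 21 = 38.
C2: E(K, 38) = 221; 2 ⊕ 221 = 223.

C0 = 94, C1 = 38, C2 = 223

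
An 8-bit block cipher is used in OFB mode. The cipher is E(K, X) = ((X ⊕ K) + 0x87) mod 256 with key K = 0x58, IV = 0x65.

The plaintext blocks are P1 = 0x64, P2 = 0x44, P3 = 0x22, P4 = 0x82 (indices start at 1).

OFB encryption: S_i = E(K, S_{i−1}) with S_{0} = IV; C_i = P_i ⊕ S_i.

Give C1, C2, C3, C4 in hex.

C1: S = E(K, 0x65) = 0xC4; 0x64 ⊕ 0xC4 = 0xA0.
C2: S = E(K, 0xC4) = 0x23; 0x44 ⊕ 0x23 = 0x67.
C3: S = E(K, 0x23) = 0x02; 0x22 ⊕ 0x02 = 0x20.
C4: S = E(K, 0x02) = 0xE1; 0x82 ⊕ 0xE1 = 0x63.

C1 = 0xA0, C2 = 0x67, C3 = 0x20, C4 = 0x63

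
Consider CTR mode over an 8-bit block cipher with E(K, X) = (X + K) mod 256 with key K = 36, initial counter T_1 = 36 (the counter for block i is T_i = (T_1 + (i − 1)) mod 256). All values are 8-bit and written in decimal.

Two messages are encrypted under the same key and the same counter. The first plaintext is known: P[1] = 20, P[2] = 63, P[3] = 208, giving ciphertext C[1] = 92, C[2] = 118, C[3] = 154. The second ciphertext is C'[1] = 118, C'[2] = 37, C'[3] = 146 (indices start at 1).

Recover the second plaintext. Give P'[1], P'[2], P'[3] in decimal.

P'[1] = 62, P'[2] = 108, P'[3] = 216

In CTR with a reused counter, both messages share the same keystream S_i, so C_i ⊕ C'_i = P_i ⊕ P'_i and thus P'_i = P_i ⊕ C_i ⊕ C'_i.
P'[1]: 20 ⊕ 92 ⊕ 118 = 62.
P'[2]: 63 ⊕ 118 ⊕ 37 = 108.
P'[3]: 208 ⊕ 154 ⊕ 146 = 216.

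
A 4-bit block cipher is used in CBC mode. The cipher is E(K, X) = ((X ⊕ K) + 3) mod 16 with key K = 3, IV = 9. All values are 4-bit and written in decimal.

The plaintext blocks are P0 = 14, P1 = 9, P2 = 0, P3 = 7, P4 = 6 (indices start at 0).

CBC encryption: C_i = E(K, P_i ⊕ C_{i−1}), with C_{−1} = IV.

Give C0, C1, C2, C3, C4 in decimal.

C0: P0 ⊕ 9 = 7; E(K, 7) = 7.
C1: P1 ⊕ 7 = 14; E(K, 14) = 0.
C2: P2 ⊕ 0 = 0; E(K, 0) = 6.
C3: P3 ⊕ 6 = 1; E(K, 1) = 5.
C4: P4 ⊕ 5 = 3; E(K, 3) = 3.

C0 = 7, C1 = 0, C2 = 6, C3 = 5, C4 = 3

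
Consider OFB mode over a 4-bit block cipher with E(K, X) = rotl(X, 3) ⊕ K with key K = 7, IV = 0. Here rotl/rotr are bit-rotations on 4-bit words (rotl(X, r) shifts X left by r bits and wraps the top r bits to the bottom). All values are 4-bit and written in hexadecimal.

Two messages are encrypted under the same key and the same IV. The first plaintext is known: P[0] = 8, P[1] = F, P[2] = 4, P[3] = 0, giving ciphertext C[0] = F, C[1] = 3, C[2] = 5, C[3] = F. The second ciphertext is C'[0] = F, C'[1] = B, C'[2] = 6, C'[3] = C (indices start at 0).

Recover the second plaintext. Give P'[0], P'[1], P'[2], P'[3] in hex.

In OFB with a reused IV, both messages share the same keystream S_i, so C_i ⊕ C'_i = P_i ⊕ P'_i and thus P'_i = P_i ⊕ C_i ⊕ C'_i.
P'[0]: 8 ⊕ F ⊕ F = 8.
P'[1]: F ⊕ 3 ⊕ B = 7.
P'[2]: 4 ⊕ 5 ⊕ 6 = 7.
P'[3]: 0 ⊕ F ⊕ C = 3.

P'[0] = 8, P'[1] = 7, P'[2] = 7, P'[3] = 3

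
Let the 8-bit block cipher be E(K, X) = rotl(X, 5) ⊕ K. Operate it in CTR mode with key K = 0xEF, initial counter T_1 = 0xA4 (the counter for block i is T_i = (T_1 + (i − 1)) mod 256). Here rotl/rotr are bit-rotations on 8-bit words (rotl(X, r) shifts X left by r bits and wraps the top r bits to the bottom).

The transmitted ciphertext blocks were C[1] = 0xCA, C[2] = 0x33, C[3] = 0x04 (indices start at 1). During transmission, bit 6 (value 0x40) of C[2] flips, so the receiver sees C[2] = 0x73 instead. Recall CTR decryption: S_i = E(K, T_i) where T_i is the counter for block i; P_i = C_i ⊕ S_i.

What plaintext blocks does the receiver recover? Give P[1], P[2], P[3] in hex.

P[1] = 0xB1, P[2] = 0x28, P[3] = 0x3F

Only C[2] changed, to 0x73. In CTR, a change in C_i flips the same bit in P_i only; the keystream is unaffected. Decrypting the received ciphertext:
P[1]: T = 0xA4, S = E(K, T) = 0x7B; 0xCA ⊕ 0x7B = 0xB1.
P[2]: T = 0xA5, S = E(K, T) = 0x5B; 0x73 ⊕ 0x5B = 0x28.
P[3]: T = 0xA6, S = E(K, T) = 0x3B; 0x04 ⊕ 0x3B = 0x3F.
Blocks that differ from the original plaintext: P[2].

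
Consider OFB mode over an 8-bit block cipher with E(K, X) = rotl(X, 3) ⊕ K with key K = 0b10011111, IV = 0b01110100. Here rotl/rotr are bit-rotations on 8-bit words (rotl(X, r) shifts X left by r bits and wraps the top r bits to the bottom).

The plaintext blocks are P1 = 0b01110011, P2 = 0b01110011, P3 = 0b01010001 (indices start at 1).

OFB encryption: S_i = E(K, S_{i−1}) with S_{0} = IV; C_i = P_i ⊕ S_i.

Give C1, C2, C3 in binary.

C1 = 0b01001111, C2 = 0b00001101, C3 = 0b00111101

C1: S = E(K, 0b01110100) = 0b00111100; 0b01110011 ⊕ 0b00111100 = 0b01001111.
C2: S = E(K, 0b00111100) = 0b01111110; 0b01110011 ⊕ 0b01111110 = 0b00001101.
C3: S = E(K, 0b01111110) = 0b01101100; 0b01010001 ⊕ 0b01101100 = 0b00111101.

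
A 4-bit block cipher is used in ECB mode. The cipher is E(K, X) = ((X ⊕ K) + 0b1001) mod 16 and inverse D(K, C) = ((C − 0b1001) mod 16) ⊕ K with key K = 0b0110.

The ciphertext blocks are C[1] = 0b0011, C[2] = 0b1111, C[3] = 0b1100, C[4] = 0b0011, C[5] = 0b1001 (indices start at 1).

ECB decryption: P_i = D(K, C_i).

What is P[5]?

P[5] = 0b0110

P[5]: D(K, 0b1001) = 0b0110.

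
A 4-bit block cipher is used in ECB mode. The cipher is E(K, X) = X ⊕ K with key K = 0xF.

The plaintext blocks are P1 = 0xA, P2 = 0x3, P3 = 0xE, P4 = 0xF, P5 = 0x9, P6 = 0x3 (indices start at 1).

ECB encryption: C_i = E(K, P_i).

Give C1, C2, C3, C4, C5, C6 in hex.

C1: E(K, 0xA) = 0x5.
C2: E(K, 0x3) = 0xC.
C3: E(K, 0xE) = 0x1.
C4: E(K, 0xF) = 0x0.
C5: E(K, 0x9) = 0x6.
C6: E(K, 0x3) = 0xC.

C1 = 0x5, C2 = 0xC, C3 = 0x1, C4 = 0x0, C5 = 0x6, C6 = 0xC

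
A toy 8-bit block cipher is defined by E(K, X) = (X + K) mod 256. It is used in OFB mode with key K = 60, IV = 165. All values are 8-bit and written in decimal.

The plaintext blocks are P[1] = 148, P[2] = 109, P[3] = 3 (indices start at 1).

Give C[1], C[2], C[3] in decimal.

OFB encryption: S_i = E(K, S_{i−1}) with S_{0} = IV; C_i = P_i ⊕ S_i.
C[1]: S = E(K, 165) = 225; 148 ⊕ 225 = 117.
C[2]: S = E(K, 225) = 29; 109 ⊕ 29 = 112.
C[3]: S = E(K, 29) = 89; 3 ⊕ 89 = 90.

C[1] = 117, C[2] = 112, C[3] = 90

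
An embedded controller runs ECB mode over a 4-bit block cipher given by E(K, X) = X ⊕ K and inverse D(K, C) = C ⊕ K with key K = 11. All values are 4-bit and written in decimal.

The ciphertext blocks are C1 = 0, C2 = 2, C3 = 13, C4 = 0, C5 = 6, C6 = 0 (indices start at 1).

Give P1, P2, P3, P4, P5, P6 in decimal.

P1 = 11, P2 = 9, P3 = 6, P4 = 11, P5 = 13, P6 = 11

ECB decryption: P_i = D(K, C_i).
P1: D(K, 0) = 11.
P2: D(K, 2) = 9.
P3: D(K, 13) = 6.
P4: D(K, 0) = 11.
P5: D(K, 6) = 13.
P6: D(K, 0) = 11.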